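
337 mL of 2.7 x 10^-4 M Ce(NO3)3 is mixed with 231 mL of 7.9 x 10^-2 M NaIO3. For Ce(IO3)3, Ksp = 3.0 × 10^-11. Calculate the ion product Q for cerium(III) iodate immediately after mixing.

Total volume = 337 + 231 = 568 mL.
[Ce^3+] = 2.7 x 10^-4 × (337/568) = 1.60 × 10^-4 M
[IO3^-] = 7.9 × 10^-2 × (231/568) = 3.21 × 10^-2 M
Ce(IO3)3(s) <=> Ce^3+ + 3 IO3^-, so Q = [Ce^3+][IO3^-]^3
Q = (1.60 × 10^-4)(3.21 x 10^-2)^3 = 5.3 × 10^-9
Q > Ksp, so Ce(IO3)3 will precipitate.

Q ≈ 5.3 x 10^-9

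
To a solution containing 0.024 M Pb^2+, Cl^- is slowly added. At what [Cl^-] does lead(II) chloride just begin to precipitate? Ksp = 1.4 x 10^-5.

PbCl2(s) ⇌ Pb^2+ + 2 Cl^-
Ksp = [Pb^2+][Cl^-]^2
Precipitation begins when Q = Ksp. With [Pb^2+] = 0.024 M:
1.4 x 10^-5 = (0.024) × [Cl^-]^2
[Cl^-] = (1.4 x 10^-5 / 2.4 × 10^-2)^(1/2) = 2.4 × 10^-2 M

2.4 × 10^-2 M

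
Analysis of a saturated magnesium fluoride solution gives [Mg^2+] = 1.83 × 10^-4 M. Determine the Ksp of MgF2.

Ksp = 2.45 × 10^-11

MgF2(s) <=> Mg^2+(aq) + 2 F^-(aq)
Stoichiometry gives [F^-] = (2/1)[Mg^2+] = 3.660 × 10^-4 M.
Ksp = [Mg^2+][F^-]^2
Ksp = 1.83 x 10^-4 × (3.660 × 10^-4)^2 = 2.45 × 10^-11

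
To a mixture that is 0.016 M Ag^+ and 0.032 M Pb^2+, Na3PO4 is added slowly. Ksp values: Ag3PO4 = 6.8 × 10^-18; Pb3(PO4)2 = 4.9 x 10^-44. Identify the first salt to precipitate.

Precipitation of each salt starts when its ion product equals its Ksp.
For Ag3PO4: 6.8 × 10^-18 = (0.016)^3 × [PO4^3-]  ⇒  [PO4^3-] = 1.7 × 10^-12 M.
For Pb3(PO4)2: 4.9 x 10^-44 = (0.032)^3 × [PO4^3-]^2  ⇒  [PO4^3-] = 3.9 × 10^-20 M.
The salt with the lower threshold [PO4^3-] precipitates first: Pb3(PO4)2.

Pb3(PO4)2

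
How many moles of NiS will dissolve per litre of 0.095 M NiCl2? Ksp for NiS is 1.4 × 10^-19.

1.5e-18 M

NiS(s) ⇌ Ni^2+ + S^2-
Ksp = [Ni^2+][S^2-]
Let s = moles of NiS that dissolve per litre. [Ni^2+] = 0.095 + s ≈ 0.095, [S^2-] = s (since Ni^2+ from NiCl2 dominates).
Ksp ≈ 0.095 × s
s = 1.5 x 10^-18 M
Check: s = 1.5 × 10^-18 ≪ 0.095, so the approximation is valid.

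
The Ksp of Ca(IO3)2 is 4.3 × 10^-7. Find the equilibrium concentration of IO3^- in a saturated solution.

Ca(IO3)2(s) ⇌ Ca^2+ + 2 IO3^-
Ksp = [Ca^2+][IO3^-]^2
With molar solubility s: [Ca^2+] = s, [IO3^-] = 2s.
Ksp = s(2s)^2 = 4s^3
s = (4.3 × 10^-7 / 4)^(1/3) = 4.75 × 10^-3 M
[IO3^-] = 2s = 9.5 x 10^-3 M

[IO3^-] ≈ 9.5e-3 M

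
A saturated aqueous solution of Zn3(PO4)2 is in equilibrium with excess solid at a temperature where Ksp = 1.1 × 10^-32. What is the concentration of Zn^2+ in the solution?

Zn3(PO4)2(s) ⇌ 3 Zn^2+ + 2 PO4^3-
Ksp = [Zn^2+]^3[PO4^3-]^2
For each mole of Zn3(PO4)2 that dissolves: [Zn^2+] = 3s, [PO4^3-] = 2s.
So Ksp = (3s)^3 × (2s)^2 = 108s^5
s^5 = 1.1 × 10^-32 / 108, so s = 1.59 × 10^-7 M
[Zn^2+] = 3s = 4.8 × 10^-7 M

[Zn^2+] = 4.8 × 10^-7 M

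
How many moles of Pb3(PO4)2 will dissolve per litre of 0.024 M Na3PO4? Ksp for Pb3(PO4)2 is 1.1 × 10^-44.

s ≈ 8.9 x 10^-15 M

Pb3(PO4)2(s) ⇌ 3 Pb^2+(aq) + 2 PO4^3-(aq)
Ksp = [Pb^2+]^3[PO4^3-]^2
If s mol/L dissolves here, [Pb^2+] = 3s, [PO4^3-] = 0.024 + 2s ≈ 0.024 (since PO4^3- from Na3PO4 dominates).
Ksp ≈ (3s)^3 × (0.024)^2
s = 8.9 x 10^-15 M
Check: 2s = 1.8 x 10^-14 ≪ 0.024, so the approximation is valid.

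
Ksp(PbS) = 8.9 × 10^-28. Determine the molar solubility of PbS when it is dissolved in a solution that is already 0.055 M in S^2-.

s = 1.6 x 10^-26 M

PbS(s) ⇌ Pb^2+ + S^2-
Ksp = [Pb^2+][S^2-]
Let s be the molar solubility in this solution. [Pb^2+] = s, [S^2-] = 0.055 + s ≈ 0.055 (since the S^2- already present dominates).
Ksp ≈ s × 0.055
s = 1.6 × 10^-26 M
Check: s = 1.6 × 10^-26 ≪ 0.055, so the approximation is valid.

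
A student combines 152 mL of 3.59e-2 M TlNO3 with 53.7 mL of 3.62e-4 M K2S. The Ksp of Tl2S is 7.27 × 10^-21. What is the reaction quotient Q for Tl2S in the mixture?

Total volume = 152 + 53.7 = 205.7 mL.
[Tl^+] = 3.59 × 10^-2 × (152/205.7) = 2.653 × 10^-2 M
[S^2-] = 3.62 x 10^-4 × (53.7/205.7) = 9.450 x 10^-5 M
Tl2S(s) ⇌ 2 Tl^+ + S^2-, so Q = [Tl^+]^2[S^2-]
Q = (2.653 × 10^-2)^2(9.450 x 10^-5) = 6.65 × 10^-8
Q > Ksp, so Tl2S will precipitate.

6.65 × 10^-8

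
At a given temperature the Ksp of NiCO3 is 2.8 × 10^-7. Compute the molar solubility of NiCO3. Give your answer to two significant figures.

NiCO3(s) ⇌ Ni^2+(aq) + CO3^2-(aq)
Ksp = [Ni^2+][CO3^2-]
For each mole of NiCO3 that dissolves: [Ni^2+] = s, [CO3^2-] = s.
Ksp = s^2
s = √(2.8 × 10^-7) = 5.3 x 10^-4 M

s = 5.3e-4 M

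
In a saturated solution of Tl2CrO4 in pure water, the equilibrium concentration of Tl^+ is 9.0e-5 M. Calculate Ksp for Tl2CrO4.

3.6 x 10^-13

Tl2CrO4(s) <=> 2 Tl^+(aq) + CrO4^2-(aq)
Stoichiometry gives [CrO4^2-] = (1/2)[Tl^+] = 4.50 × 10^-5 M.
Ksp = [Tl^+]^2[CrO4^2-]
Ksp = (9.0 x 10^-5)^2 × 4.50 × 10^-5 = 3.6 x 10^-13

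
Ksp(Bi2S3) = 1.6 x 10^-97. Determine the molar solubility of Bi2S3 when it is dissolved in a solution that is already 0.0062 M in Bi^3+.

s ≈ 5.4 x 10^-32 M

Bi2S3(s) ⇌ 2 Bi^3+ + 3 S^2-
Ksp = [Bi^3+]^2[S^2-]^3
Let s = moles of Bi2S3 that dissolve per litre. [Bi^3+] = 0.0062 + 2s ≈ 0.0062, [S^2-] = 3s (Ksp is small, so little additional dissolves).
Ksp ≈ (0.0062)^2 × (3s)^3
s = 5.4 × 10^-32 M
Check: 2s = 1.1 × 10^-31 ≪ 0.0062, so the approximation is valid.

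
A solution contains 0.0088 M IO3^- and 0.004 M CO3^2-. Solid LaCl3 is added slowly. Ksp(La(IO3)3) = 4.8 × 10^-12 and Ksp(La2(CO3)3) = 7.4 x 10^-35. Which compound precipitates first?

Precipitation of each salt starts when its ion product equals its Ksp.
For La(IO3)3: 4.8 × 10^-12 = (0.0088)^3 × [La^3+]  ⇒  [La^3+] = 7.0 x 10^-6 M.
For La2(CO3)3: 7.4 x 10^-35 = (0.004)^3 × [La^3+]^2  ⇒  [La^3+] = 3.4 × 10^-14 M.
The salt with the lower threshold [La^3+] precipitates first: La2(CO3)3.

La2(CO3)3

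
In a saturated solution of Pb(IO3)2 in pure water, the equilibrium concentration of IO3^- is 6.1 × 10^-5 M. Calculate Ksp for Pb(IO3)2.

1.1 × 10^-13

Pb(IO3)2(s) ⇌ Pb^2+ + 2 IO3^-
Stoichiometry gives [Pb^2+] = (1/2)[IO3^-] = 3.05 x 10^-5 M.
Ksp = [Pb^2+][IO3^-]^2
Ksp = 3.05 × 10^-5 × (6.1 x 10^-5)^2 = 1.1 × 10^-13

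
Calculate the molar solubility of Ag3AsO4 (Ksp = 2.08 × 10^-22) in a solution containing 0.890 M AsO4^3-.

s ≈ 2.05 × 10^-8 M

Ag3AsO4(s) <=> 3 Ag^+(aq) + AsO4^3-(aq)
Ksp = [Ag^+]^3[AsO4^3-]
If s mol/L dissolves here, [Ag^+] = 3s, [AsO4^3-] = 0.890 + s ≈ 0.890 (since the AsO4^3- already present dominates).
Ksp ≈ (3s)^3 × 0.890
s = 2.05 × 10^-8 M
Check: s = 2.1 x 10^-8 ≪ 0.890, so the approximation is valid.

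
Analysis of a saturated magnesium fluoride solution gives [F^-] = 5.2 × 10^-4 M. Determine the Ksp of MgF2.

7.0 × 10^-11

MgF2(s) ⇌ Mg^2+(aq) + 2 F^-(aq)
Stoichiometry gives [Mg^2+] = (1/2)[F^-] = 2.60 × 10^-4 M.
Ksp = [Mg^2+][F^-]^2
Ksp = 2.60 × 10^-4 × (5.2 x 10^-4)^2 = 7.0 × 10^-11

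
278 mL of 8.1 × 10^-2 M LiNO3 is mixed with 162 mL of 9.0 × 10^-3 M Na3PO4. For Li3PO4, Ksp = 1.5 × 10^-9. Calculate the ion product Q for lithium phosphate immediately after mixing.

Q = 4.4e-7

Total volume = 278 + 162 = 440 mL.
[Li^+] = 8.1 × 10^-2 × (278/440) = 5.12 × 10^-2 M
[PO4^3-] = 9.0 x 10^-3 × (162/440) = 3.31 × 10^-3 M
Li3PO4(s) <=> 3 Li^+ + PO4^3-, so Q = [Li^+]^3[PO4^3-]
Q = (5.12 × 10^-2)^3(3.31 x 10^-3) = 4.4 x 10^-7
Q > Ksp, so Li3PO4 will precipitate.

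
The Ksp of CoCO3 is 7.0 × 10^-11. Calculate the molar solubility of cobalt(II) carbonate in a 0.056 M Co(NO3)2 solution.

CoCO3(s) ⇌ Co^2+(aq) + CO3^2-(aq)
Ksp = [Co^2+][CO3^2-]
Let s be the molar solubility in this solution. [Co^2+] = 0.056 + s ≈ 0.056, [CO3^2-] = s (since Co^2+ from Co(NO3)2 dominates).
Ksp ≈ 0.056 × s
s = 1.3 × 10^-9 M
Check: s = 1.3 × 10^-9 ≪ 0.056, so the approximation is valid.

s ≈ 1.3 × 10^-9 M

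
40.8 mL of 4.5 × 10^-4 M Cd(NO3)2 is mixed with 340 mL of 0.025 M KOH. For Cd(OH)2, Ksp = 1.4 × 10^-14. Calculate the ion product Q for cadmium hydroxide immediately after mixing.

Total volume = 40.8 + 340 = 380.8 mL.
[Cd^2+] = 4.5 × 10^-4 × (40.8/380.8) = 4.82 x 10^-5 M
[OH^-] = 2.5 × 10^-2 × (340/380.8) = 2.23 × 10^-2 M
Cd(OH)2(s) ⇌ Cd^2+(aq) + 2 OH^-(aq), so Q = [Cd^2+][OH^-]^2
Q = (4.82 × 10^-5)(2.23 × 10^-2)^2 = 2.4 × 10^-8
Q > Ksp, so Cd(OH)2 will precipitate.

2.4 × 10^-8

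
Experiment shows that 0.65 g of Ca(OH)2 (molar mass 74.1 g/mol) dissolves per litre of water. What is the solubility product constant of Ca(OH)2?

Molar solubility s = (6.5 x 10^-1 g/L) / (74.1 g/mol) = 8.77 × 10^-3 M.
Ca(OH)2(s) <=> Ca^2+ + 2 OH^-
For each mole of Ca(OH)2 that dissolves: [Ca^2+] = s, [OH^-] = 2s.
Ksp = [Ca^2+][OH^-]^2
Substituting: Ksp = s(2s)^2 = 4s^3
Ksp = 4 × (8.77 × 10^-3)^3 = 2.7 × 10^-6

Ksp ≈ 2.7e-6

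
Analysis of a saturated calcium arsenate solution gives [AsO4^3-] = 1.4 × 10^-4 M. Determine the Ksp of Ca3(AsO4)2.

Ca3(AsO4)2(s) <=> 3 Ca^2+ + 2 AsO4^3-
Stoichiometry gives [Ca^2+] = (3/2)[AsO4^3-] = 2.10 × 10^-4 M.
Ksp = [Ca^2+]^3[AsO4^3-]^2
Ksp = (2.10 × 10^-4)^3 × (1.4 × 10^-4)^2 = 1.8 × 10^-19

1.8e-19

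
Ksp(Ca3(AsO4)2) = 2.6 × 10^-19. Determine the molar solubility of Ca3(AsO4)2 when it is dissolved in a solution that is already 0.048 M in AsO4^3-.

Ca3(AsO4)2(s) ⇌ 3 Ca^2+ + 2 AsO4^3-
Ksp = [Ca^2+]^3[AsO4^3-]^2
Let s be the molar solubility in this solution. [Ca^2+] = 3s, [AsO4^3-] = 0.048 + 2s ≈ 0.048 (Ksp is small, so little additional dissolves).
Ksp ≈ (3s)^3 × (0.048)^2
s = 1.6 x 10^-6 M
Check: 2s = 3.2 × 10^-6 ≪ 0.048, so the approximation is valid.

s ≈ 1.6e-6 M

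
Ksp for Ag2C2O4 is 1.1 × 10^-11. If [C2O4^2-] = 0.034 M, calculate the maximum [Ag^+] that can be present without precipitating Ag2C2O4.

1.8 × 10^-5 M

Ag2C2O4(s) ⇌ 2 Ag^+ + C2O4^2-
Ksp = [Ag^+]^2[C2O4^2-]
Precipitation begins when Q = Ksp. With [C2O4^2-] = 0.034 M:
1.1 × 10^-11 = (0.034) × [Ag^+]^2
[Ag^+] = (1.1 × 10^-11 / 3.4 × 10^-2)^(1/2) = 1.8 × 10^-5 M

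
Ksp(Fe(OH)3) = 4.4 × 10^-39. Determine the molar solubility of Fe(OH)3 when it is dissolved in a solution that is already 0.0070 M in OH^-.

s ≈ 1.3 x 10^-32 M

Fe(OH)3(s) ⇌ Fe^3+ + 3 OH^-
Ksp = [Fe^3+][OH^-]^3
Let s be the molar solubility in this solution. [Fe^3+] = s, [OH^-] = 0.0070 + 3s ≈ 0.0070 (Ksp is small, so little additional dissolves).
Ksp ≈ s × (0.0070)^3
s = 1.3 × 10^-32 M
Check: 3s = 3.8 x 10^-32 ≪ 0.0070, so the approximation is valid.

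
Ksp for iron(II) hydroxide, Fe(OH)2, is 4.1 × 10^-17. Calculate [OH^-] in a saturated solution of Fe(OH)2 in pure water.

[OH^-] ≈ 4.3e-6 M

Fe(OH)2(s) ⇌ Fe^2+(aq) + 2 OH^-(aq)
Ksp = [Fe^2+][OH^-]^2
Let s = molar solubility. Then [Fe^2+] = s and [OH^-] = 2s.
Substituting: Ksp = s(2s)^2 = 4s^3
s = (4.1 × 10^-17 / 4)^(1/3) = 2.17 x 10^-6 M
[OH^-] = 2s = 4.3 × 10^-6 M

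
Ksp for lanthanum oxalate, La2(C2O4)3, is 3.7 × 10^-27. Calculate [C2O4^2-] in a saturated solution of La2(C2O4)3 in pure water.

[C2O4^2-] = 6.1 x 10^-6 M

La2(C2O4)3(s) <=> 2 La^3+ + 3 C2O4^2-
Ksp = [La^3+]^2[C2O4^2-]^3
For each mole of La2(C2O4)3 that dissolves: [La^3+] = 2s, [C2O4^2-] = 3s.
Ksp = (2s)^2(3s)^3 = 108s^5
s^5 = 3.7 × 10^-27 / 108, so s = 2.03 × 10^-6 M
[C2O4^2-] = 3s = 6.1 × 10^-6 M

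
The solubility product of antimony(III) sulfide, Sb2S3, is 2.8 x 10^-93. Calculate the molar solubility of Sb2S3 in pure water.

s = 1.2e-19 M

Sb2S3(s) ⇌ 2 Sb^3+(aq) + 3 S^2-(aq)
Ksp = [Sb^3+]^2[S^2-]^3
Let s = molar solubility. Then [Sb^3+] = 2s and [S^2-] = 3s.
Ksp = (2s)^2(3s)^3 = 108s^5
s = (2.8 x 10^-93 / 108)^(1/5) = 1.2 x 10^-19 M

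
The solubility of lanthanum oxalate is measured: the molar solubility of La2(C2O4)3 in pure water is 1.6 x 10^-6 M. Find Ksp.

La2(C2O4)3(s) ⇌ 2 La^3+ + 3 C2O4^2-
With molar solubility s: [La^3+] = 2s, [C2O4^2-] = 3s.
Ksp = [La^3+]^2[C2O4^2-]^3
Substituting: Ksp = (2s)^2(3s)^3 = 108s^5
With s = 1.6 × 10^-6: Ksp = 1.1 × 10^-27

Ksp = 1.1 x 10^-27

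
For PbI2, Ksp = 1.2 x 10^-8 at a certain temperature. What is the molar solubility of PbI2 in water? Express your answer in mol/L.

PbI2(s) ⇌ Pb^2+ + 2 I^-
Ksp = [Pb^2+][I^-]^2
With molar solubility s: [Pb^2+] = s, [I^-] = 2s.
So Ksp = s × (2s)^2 = 4s^3
s^3 = 1.2 x 10^-8 / 4, so s = 1.4 × 10^-3 M

s ≈ 1.4 × 10^-3 M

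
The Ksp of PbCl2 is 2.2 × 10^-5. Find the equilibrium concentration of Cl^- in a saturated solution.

PbCl2(s) <=> Pb^2+(aq) + 2 Cl^-(aq)
Ksp = [Pb^2+][Cl^-]^2
Let s = molar solubility. Then [Pb^2+] = s and [Cl^-] = 2s.
Ksp = s(2s)^2 = 4s^3
s = (2.2 × 10^-5 / 4)^(1/3) = 1.77 × 10^-2 M
[Cl^-] = 2s = 3.5 × 10^-2 M

[Cl^-] ≈ 0.035 M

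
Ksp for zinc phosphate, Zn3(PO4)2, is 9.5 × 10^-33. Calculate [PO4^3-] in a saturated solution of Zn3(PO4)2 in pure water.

[PO4^3-] = 3.1e-7 M

Zn3(PO4)2(s) <=> 3 Zn^2+(aq) + 2 PO4^3-(aq)
Ksp = [Zn^2+]^3[PO4^3-]^2
Let s = molar solubility. Then [Zn^2+] = 3s and [PO4^3-] = 2s.
So Ksp = (3s)^3 × (2s)^2 = 108s^5
s = (9.5 × 10^-33 / 108)^(1/5) = 1.54 × 10^-7 M
[PO4^3-] = 2s = 3.1 × 10^-7 M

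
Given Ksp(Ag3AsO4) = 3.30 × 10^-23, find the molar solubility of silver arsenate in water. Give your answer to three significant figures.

s ≈ 1.05e-6 M

Ag3AsO4(s) ⇌ 3 Ag^+(aq) + AsO4^3-(aq)
Ksp = [Ag^+]^3[AsO4^3-]
For each mole of Ag3AsO4 that dissolves: [Ag^+] = 3s, [AsO4^3-] = s.
Substituting: Ksp = (3s)^3s = 27s^4
s^4 = 3.30 × 10^-23 / 27, so s = 1.05 × 10^-6 M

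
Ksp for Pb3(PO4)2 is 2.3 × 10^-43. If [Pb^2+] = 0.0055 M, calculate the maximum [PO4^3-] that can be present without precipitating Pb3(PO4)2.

1.2 × 10^-18 M

Pb3(PO4)2(s) ⇌ 3 Pb^2+(aq) + 2 PO4^3-(aq)
Ksp = [Pb^2+]^3[PO4^3-]^2
Precipitation begins when Q = Ksp. With [Pb^2+] = 0.0055 M:
2.3 × 10^-43 = (0.0055)^3 × [PO4^3-]^2
[PO4^3-] = (2.3 × 10^-43 / 1.66 x 10^-7)^(1/2) = 1.2 × 10^-18 M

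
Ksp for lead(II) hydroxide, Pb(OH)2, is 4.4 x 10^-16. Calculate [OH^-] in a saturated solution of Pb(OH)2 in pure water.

[OH^-] = 9.6e-6 M

Pb(OH)2(s) ⇌ Pb^2+ + 2 OH^-
Ksp = [Pb^2+][OH^-]^2
If s mol/L of Pb(OH)2 dissolves, [Pb^2+] = s and [OH^-] = 2s.
So Ksp = s × (2s)^2 = 4s^3
s = (4.4 x 10^-16 / 4)^(1/3) = 4.79 × 10^-6 M
[OH^-] = 2s = 9.6 × 10^-6 M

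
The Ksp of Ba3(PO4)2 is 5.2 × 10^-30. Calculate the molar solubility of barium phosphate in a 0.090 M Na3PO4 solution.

Ba3(PO4)2(s) ⇌ 3 Ba^2+ + 2 PO4^3-
Ksp = [Ba^2+]^3[PO4^3-]^2
Let s = moles of Ba3(PO4)2 that dissolve per litre. [Ba^2+] = 3s, [PO4^3-] = 0.090 + 2s ≈ 0.090 (Ksp is small, so little additional dissolves).
Ksp ≈ (3s)^3 × (0.090)^2
s = 2.9 x 10^-10 M
Check: 2s = 5.8 × 10^-10 ≪ 0.090, so the approximation is valid.

s = 2.9 × 10^-10 M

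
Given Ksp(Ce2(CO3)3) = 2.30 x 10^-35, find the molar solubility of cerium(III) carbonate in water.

Ce2(CO3)3(s) ⇌ 2 Ce^3+ + 3 CO3^2-
Ksp = [Ce^3+]^2[CO3^2-]^3
With molar solubility s: [Ce^3+] = 2s, [CO3^2-] = 3s.
So Ksp = (2s)^2 × (3s)^3 = 108s^5
s = (2.30 x 10^-35 / 108)^(1/5) = 4.63 × 10^-8 M

4.63 × 10^-8 M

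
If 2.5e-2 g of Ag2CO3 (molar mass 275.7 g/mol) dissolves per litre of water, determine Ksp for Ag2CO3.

Molar solubility s = (2.5 × 10^-2 g/L) / (275.7 g/mol) = 9.07 × 10^-5 M.
Ag2CO3(s) ⇌ 2 Ag^+(aq) + CO3^2-(aq)
Let s = molar solubility. Then [Ag^+] = 2s and [CO3^2-] = s.
Ksp = [Ag^+]^2[CO3^2-]
Substituting: Ksp = (2s)^2s = 4s^3
Ksp = 4 × (9.07 × 10^-5)^3 = 3.0 × 10^-12

Ksp ≈ 3.0 × 10^-12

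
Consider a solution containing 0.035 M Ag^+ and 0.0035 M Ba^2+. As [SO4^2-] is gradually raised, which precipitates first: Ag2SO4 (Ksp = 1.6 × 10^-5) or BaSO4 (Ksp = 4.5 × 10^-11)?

BaSO4

Each salt begins to precipitate when Q = Ksp, i.e. when [SO4^2-] reaches its threshold.
For Ag2SO4: 1.6 × 10^-5 = (0.035)^2 × [SO4^2-]  ⇒  [SO4^2-] = 1.3 × 10^-2 M.
For BaSO4: 4.5 × 10^-11 = 0.0035 × [SO4^2-]  ⇒  [SO4^2-] = 1.3 × 10^-8 M.
The salt with the lower threshold [SO4^2-] precipitates first: BaSO4.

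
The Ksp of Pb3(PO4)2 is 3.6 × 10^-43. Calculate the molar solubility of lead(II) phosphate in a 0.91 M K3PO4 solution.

2.5 x 10^-15 M

Pb3(PO4)2(s) ⇌ 3 Pb^2+ + 2 PO4^3-
Ksp = [Pb^2+]^3[PO4^3-]^2
If s mol/L dissolves here, [Pb^2+] = 3s, [PO4^3-] = 0.91 + 2s ≈ 0.91 (since PO4^3- from K3PO4 dominates).
Ksp ≈ (3s)^3 × (0.91)^2
s = 2.5 x 10^-15 M
Check: 2s = 5.1 × 10^-15 ≪ 0.91, so the approximation is valid.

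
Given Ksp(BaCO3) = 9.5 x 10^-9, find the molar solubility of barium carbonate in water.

BaCO3(s) ⇌ Ba^2+(aq) + CO3^2-(aq)
Ksp = [Ba^2+][CO3^2-]
Let s = molar solubility. Then [Ba^2+] = s and [CO3^2-] = s.
Ksp = (s)(s) = s^2
s = √(9.5 x 10^-9) = 9.7 × 10^-5 M

9.7 × 10^-5 M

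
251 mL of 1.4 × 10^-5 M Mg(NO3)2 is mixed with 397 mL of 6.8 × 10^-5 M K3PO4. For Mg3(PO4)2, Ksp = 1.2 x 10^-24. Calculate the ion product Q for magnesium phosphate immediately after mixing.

Total volume = 251 + 397 = 648 mL.
[Mg^2+] = 1.4 × 10^-5 × (251/648) = 5.42 × 10^-6 M
[PO4^3-] = 6.8 × 10^-5 × (397/648) = 4.17 × 10^-5 M
Mg3(PO4)2(s) <=> 3 Mg^2+ + 2 PO4^3-, so Q = [Mg^2+]^3[PO4^3-]^2
Q = (5.42 × 10^-6)^3(4.17 × 10^-5)^2 = 2.8 × 10^-25
Q < Ksp, so no precipitate of Mg3(PO4)2 forms.

2.8e-25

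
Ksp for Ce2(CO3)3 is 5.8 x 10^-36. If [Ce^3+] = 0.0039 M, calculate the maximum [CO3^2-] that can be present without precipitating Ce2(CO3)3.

[CO3^2-] ≈ 7.3e-11 M

Ce2(CO3)3(s) ⇌ 2 Ce^3+ + 3 CO3^2-
Ksp = [Ce^3+]^2[CO3^2-]^3
Precipitation begins when Q = Ksp. With [Ce^3+] = 0.0039 M:
5.8 x 10^-36 = (0.0039)^2 × [CO3^2-]^3
[CO3^2-] = (5.8 x 10^-36 / 1.52 × 10^-5)^(1/3) = 7.3 x 10^-11 M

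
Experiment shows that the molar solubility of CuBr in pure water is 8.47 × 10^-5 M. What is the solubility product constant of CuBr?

CuBr(s) <=> Cu^+(aq) + Br^-(aq)
Let s = molar solubility. Then [Cu^+] = s and [Br^-] = s.
Ksp = [Cu^+][Br^-]
Ksp = (s)(s) = s^2
Ksp = (8.47 x 10^-5)^2 = 7.17 × 10^-9

Ksp = 7.17 × 10^-9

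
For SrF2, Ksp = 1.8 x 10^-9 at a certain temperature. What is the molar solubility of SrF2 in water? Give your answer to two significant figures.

SrF2(s) ⇌ Sr^2+ + 2 F^-
Ksp = [Sr^2+][F^-]^2
If s mol/L of SrF2 dissolves, [Sr^2+] = s and [F^-] = 2s.
Ksp = s(2s)^2 = 4s^3
Solving, s = (1.8 x 10^-9/4)^(1/3) = 7.7 x 10^-4 M

s = 7.7 × 10^-4 M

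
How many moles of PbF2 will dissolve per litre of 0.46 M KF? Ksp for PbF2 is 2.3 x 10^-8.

PbF2(s) ⇌ Pb^2+ + 2 F^-
Ksp = [Pb^2+][F^-]^2
Let s be the molar solubility in this solution. [Pb^2+] = s, [F^-] = 0.46 + 2s ≈ 0.46 (Ksp is small, so little additional dissolves).
Ksp ≈ s × (0.46)^2
s = 1.1 × 10^-7 M
Check: 2s = 2.2 × 10^-7 ≪ 0.46, so the approximation is valid.

1.1 × 10^-7 M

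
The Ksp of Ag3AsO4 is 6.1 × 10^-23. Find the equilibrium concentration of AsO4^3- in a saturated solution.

Ag3AsO4(s) ⇌ 3 Ag^+(aq) + AsO4^3-(aq)
Ksp = [Ag^+]^3[AsO4^3-]
Let s = molar solubility. Then [Ag^+] = 3s and [AsO4^3-] = s.
So Ksp = (3s)^3 × s = 27s^4
s^4 = 6.1 × 10^-23 / 27, so s = 1.23 × 10^-6 M
[AsO4^3-] = s = 1.2 × 10^-6 M

[AsO4^3-] ≈ 1.2e-6 M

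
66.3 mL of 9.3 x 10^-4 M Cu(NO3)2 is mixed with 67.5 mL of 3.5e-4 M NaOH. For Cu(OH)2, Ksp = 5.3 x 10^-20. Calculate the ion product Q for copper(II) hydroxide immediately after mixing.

Total volume = 66.3 + 67.5 = 133.8 mL.
[Cu^2+] = 9.3 × 10^-4 × (66.3/133.8) = 4.61 x 10^-4 M
[OH^-] = 3.5 × 10^-4 × (67.5/133.8) = 1.77 x 10^-4 M
Cu(OH)2(s) ⇌ Cu^2+ + 2 OH^-, so Q = [Cu^2+][OH^-]^2
Q = (4.61 × 10^-4)(1.77 × 10^-4)^2 = 1.4 × 10^-11
Q > Ksp, so Cu(OH)2 will precipitate.

Q = 1.4 × 10^-11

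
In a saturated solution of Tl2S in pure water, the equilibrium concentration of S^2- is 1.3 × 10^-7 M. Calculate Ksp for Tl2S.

Tl2S(s) ⇌ 2 Tl^+ + S^2-
Stoichiometry gives [Tl^+] = (2/1)[S^2-] = 2.60 × 10^-7 M.
Ksp = [Tl^+]^2[S^2-]
Ksp = (2.60 × 10^-7)^2 × 1.3 × 10^-7 = 8.8 × 10^-21

Ksp ≈ 8.8 x 10^-21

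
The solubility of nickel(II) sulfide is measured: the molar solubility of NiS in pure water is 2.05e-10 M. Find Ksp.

4.20e-20

NiS(s) ⇌ Ni^2+(aq) + S^2-(aq)
If s mol/L of NiS dissolves, [Ni^2+] = s and [S^2-] = s.
Ksp = [Ni^2+][S^2-]
Ksp = s × s = s^2
With s = 2.05 x 10^-10: Ksp = 4.20 x 10^-20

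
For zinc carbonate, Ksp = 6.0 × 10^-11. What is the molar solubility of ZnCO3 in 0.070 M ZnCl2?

ZnCO3(s) <=> Zn^2+(aq) + CO3^2-(aq)
Ksp = [Zn^2+][CO3^2-]
If s mol/L dissolves here, [Zn^2+] = 0.070 + s ≈ 0.070, [CO3^2-] = s (Ksp is small, so little additional dissolves).
Ksp ≈ 0.070 × s
s = 8.6 x 10^-10 M
Check: s = 8.6 × 10^-10 ≪ 0.070, so the approximation is valid.

s ≈ 8.6e-10 M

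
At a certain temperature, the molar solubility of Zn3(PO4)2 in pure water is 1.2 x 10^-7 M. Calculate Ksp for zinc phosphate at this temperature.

Zn3(PO4)2(s) ⇌ 3 Zn^2+(aq) + 2 PO4^3-(aq)
If s mol/L of Zn3(PO4)2 dissolves, [Zn^2+] = 3s and [PO4^3-] = 2s.
Ksp = [Zn^2+]^3[PO4^3-]^2
So Ksp = (3s)^3 × (2s)^2 = 108s^5
With s = 1.2 x 10^-7: Ksp = 2.7 × 10^-33

Ksp ≈ 2.7 × 10^-33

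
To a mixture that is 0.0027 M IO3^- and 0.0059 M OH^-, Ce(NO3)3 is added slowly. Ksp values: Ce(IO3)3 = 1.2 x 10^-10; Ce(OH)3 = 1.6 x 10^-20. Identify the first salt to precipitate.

Ce(OH)3

Precipitation of each salt starts when its ion product equals its Ksp.
For Ce(IO3)3: 1.2 x 10^-10 = (0.0027)^3 × [Ce^3+]  ⇒  [Ce^3+] = 6.1 × 10^-3 M.
For Ce(OH)3: 1.6 x 10^-20 = (0.0059)^3 × [Ce^3+]  ⇒  [Ce^3+] = 7.8 x 10^-14 M.
The salt with the lower threshold [Ce^3+] precipitates first: Ce(OH)3.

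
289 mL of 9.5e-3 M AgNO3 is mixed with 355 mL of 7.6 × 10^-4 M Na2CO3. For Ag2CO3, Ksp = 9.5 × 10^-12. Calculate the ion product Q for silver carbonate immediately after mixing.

Q = 7.6e-9

Total volume = 289 + 355 = 644 mL.
[Ag^+] = 9.5 × 10^-3 × (289/644) = 4.26 × 10^-3 M
[CO3^2-] = 7.6 × 10^-4 × (355/644) = 4.19 × 10^-4 M
Ag2CO3(s) ⇌ 2 Ag^+(aq) + CO3^2-(aq), so Q = [Ag^+]^2[CO3^2-]
Q = (4.26 × 10^-3)^2(4.19 × 10^-4) = 7.6 × 10^-9
Q > Ksp, so Ag2CO3 will precipitate.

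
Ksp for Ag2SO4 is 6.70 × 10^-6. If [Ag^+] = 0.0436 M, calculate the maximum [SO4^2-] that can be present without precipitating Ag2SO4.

Ag2SO4(s) ⇌ 2 Ag^+ + SO4^2-
Ksp = [Ag^+]^2[SO4^2-]
Precipitation begins when Q = Ksp. With [Ag^+] = 0.0436 M:
6.70 × 10^-6 = (0.0436)^2 × [SO4^2-]
[SO4^2-] = (6.70 × 10^-6 / 1.901 × 10^-3) = 3.52 × 10^-3 M

[SO4^2-] ≈ 3.52 × 10^-3 M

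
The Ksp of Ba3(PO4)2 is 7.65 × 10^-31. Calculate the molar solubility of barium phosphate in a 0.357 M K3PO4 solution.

Ba3(PO4)2(s) <=> 3 Ba^2+(aq) + 2 PO4^3-(aq)
Ksp = [Ba^2+]^3[PO4^3-]^2
If s mol/L dissolves here, [Ba^2+] = 3s, [PO4^3-] = 0.357 + 2s ≈ 0.357 (Ksp is small, so little additional dissolves).
Ksp ≈ (3s)^3 × (0.357)^2
s = 6.06 × 10^-11 M
Check: 2s = 1.2 x 10^-10 ≪ 0.357, so the approximation is valid.

6.06 × 10^-11 M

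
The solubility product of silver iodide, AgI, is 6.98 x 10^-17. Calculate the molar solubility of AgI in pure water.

AgI(s) ⇌ Ag^+ + I^-
Ksp = [Ag^+][I^-]
For each mole of AgI that dissolves: [Ag^+] = s, [I^-] = s.
Ksp = s^2
s = (6.98 x 10^-17)^(1/2) = 8.35 x 10^-9 M

s = 8.35e-9 M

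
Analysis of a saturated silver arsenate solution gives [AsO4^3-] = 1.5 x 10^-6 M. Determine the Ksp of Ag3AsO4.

Ag3AsO4(s) ⇌ 3 Ag^+(aq) + AsO4^3-(aq)
Stoichiometry gives [Ag^+] = (3/1)[AsO4^3-] = 4.50 × 10^-6 M.
Ksp = [Ag^+]^3[AsO4^3-]
Ksp = (4.50 × 10^-6)^3 × 1.5 × 10^-6 = 1.4 x 10^-22

Ksp ≈ 1.4 x 10^-22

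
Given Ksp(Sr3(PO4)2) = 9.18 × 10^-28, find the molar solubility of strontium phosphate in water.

Sr3(PO4)2(s) <=> 3 Sr^2+(aq) + 2 PO4^3-(aq)
Ksp = [Sr^2+]^3[PO4^3-]^2
If s mol/L of Sr3(PO4)2 dissolves, [Sr^2+] = 3s and [PO4^3-] = 2s.
So Ksp = (3s)^3 × (2s)^2 = 108s^5
s = (9.18 × 10^-28 / 108)^(1/5) = 1.53 × 10^-6 M

s = 1.53 × 10^-6 M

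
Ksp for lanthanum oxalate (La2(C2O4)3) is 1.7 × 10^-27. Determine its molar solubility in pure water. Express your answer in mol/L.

1.7e-6 M

La2(C2O4)3(s) ⇌ 2 La^3+ + 3 C2O4^2-
Ksp = [La^3+]^2[C2O4^2-]^3
Let s = molar solubility. Then [La^3+] = 2s and [C2O4^2-] = 3s.
So Ksp = (2s)^2 × (3s)^3 = 108s^5
Solving, s = (1.7 × 10^-27/108)^(1/5) = 1.7 x 10^-6 M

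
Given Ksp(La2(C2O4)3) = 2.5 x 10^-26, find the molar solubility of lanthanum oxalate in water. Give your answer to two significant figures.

La2(C2O4)3(s) ⇌ 2 La^3+(aq) + 3 C2O4^2-(aq)
Ksp = [La^3+]^2[C2O4^2-]^3
Let s = molar solubility. Then [La^3+] = 2s and [C2O4^2-] = 3s.
Ksp = (2s)^2(3s)^3 = 108s^5
Solving, s = (2.5 x 10^-26/108)^(1/5) = 3.0 x 10^-6 M

3.0 × 10^-6 M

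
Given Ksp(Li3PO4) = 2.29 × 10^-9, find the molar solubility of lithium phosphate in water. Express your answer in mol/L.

Li3PO4(s) <=> 3 Li^+(aq) + PO4^3-(aq)
Ksp = [Li^+]^3[PO4^3-]
With molar solubility s: [Li^+] = 3s, [PO4^3-] = s.
Substituting: Ksp = (3s)^3s = 27s^4
s^4 = 2.29 × 10^-9 / 27, so s = 3.03 × 10^-3 M

s = 3.03 × 10^-3 M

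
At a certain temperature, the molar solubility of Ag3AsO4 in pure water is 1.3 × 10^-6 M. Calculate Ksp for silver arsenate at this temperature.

Ag3AsO4(s) ⇌ 3 Ag^+ + AsO4^3-
If s mol/L of Ag3AsO4 dissolves, [Ag^+] = 3s and [AsO4^3-] = s.
Ksp = [Ag^+]^3[AsO4^3-]
Ksp = (3s)^3s = 27s^4
Ksp = 27 × (1.3 x 10^-6)^4 = 7.7 × 10^-23

Ksp ≈ 7.7 × 10^-23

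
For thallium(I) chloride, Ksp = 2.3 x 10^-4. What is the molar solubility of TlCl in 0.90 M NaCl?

2.6e-4 M

TlCl(s) <=> Tl^+(aq) + Cl^-(aq)
Ksp = [Tl^+][Cl^-]
If s mol/L dissolves here, [Tl^+] = s, [Cl^-] = 0.90 + s ≈ 0.90 (common-ion effect: Cl^- is already 0.90 M).
Ksp ≈ s × 0.90
s = 2.6 × 10^-4 M
Check: s = 2.6 × 10^-4 ≪ 0.90, so the approximation is valid.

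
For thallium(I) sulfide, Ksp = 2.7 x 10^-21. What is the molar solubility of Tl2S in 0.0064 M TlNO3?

Tl2S(s) <=> 2 Tl^+(aq) + S^2-(aq)
Ksp = [Tl^+]^2[S^2-]
Let s be the molar solubility in this solution. [Tl^+] = 0.0064 + 2s ≈ 0.0064, [S^2-] = s (common-ion effect: Tl^+ is already 0.0064 M).
Ksp ≈ (0.0064)^2 × s
s = 6.6 × 10^-17 M
Check: 2s = 1.3 x 10^-16 ≪ 0.0064, so the approximation is valid.

s ≈ 6.6 × 10^-17 M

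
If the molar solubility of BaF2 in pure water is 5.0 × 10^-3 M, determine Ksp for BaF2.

BaF2(s) ⇌ Ba^2+(aq) + 2 F^-(aq)
If s mol/L of BaF2 dissolves, [Ba^2+] = s and [F^-] = 2s.
Ksp = [Ba^2+][F^-]^2
Ksp = s(2s)^2 = 4s^3
With s = 5.0 x 10^-3: Ksp = 5.0 × 10^-7

Ksp = 5.0 × 10^-7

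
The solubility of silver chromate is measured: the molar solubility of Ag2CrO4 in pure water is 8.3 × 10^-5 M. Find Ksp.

Ag2CrO4(s) <=> 2 Ag^+ + CrO4^2-
Let s = molar solubility. Then [Ag^+] = 2s and [CrO4^2-] = s.
Ksp = [Ag^+]^2[CrO4^2-]
So Ksp = (2s)^2 × s = 4s^3
With s = 8.3 × 10^-5: Ksp = 2.3 × 10^-12

2.3 × 10^-12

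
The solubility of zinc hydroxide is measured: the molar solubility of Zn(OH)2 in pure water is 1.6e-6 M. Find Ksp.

Zn(OH)2(s) ⇌ Zn^2+ + 2 OH^-
If s mol/L of Zn(OH)2 dissolves, [Zn^2+] = s and [OH^-] = 2s.
Ksp = [Zn^2+][OH^-]^2
Ksp = s(2s)^2 = 4s^3
With s = 1.6 x 10^-6: Ksp = 1.6 × 10^-17

1.6e-17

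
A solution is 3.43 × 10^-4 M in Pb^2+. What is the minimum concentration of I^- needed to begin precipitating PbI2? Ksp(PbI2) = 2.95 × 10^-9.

PbI2(s) ⇌ Pb^2+(aq) + 2 I^-(aq)
Ksp = [Pb^2+][I^-]^2
Precipitation begins when Q = Ksp. With [Pb^2+] = 3.43 × 10^-4 M:
2.95 × 10^-9 = (3.43 × 10^-4) × [I^-]^2
[I^-] = (2.95 × 10^-9 / 3.43 × 10^-4)^(1/2) = 2.93 × 10^-3 M

[I^-] = 2.93e-3 M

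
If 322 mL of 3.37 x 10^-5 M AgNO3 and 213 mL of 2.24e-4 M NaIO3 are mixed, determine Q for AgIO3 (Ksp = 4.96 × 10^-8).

1.81e-9

Total volume = 322 + 213 = 535 mL.
[Ag^+] = 3.37 × 10^-5 × (322/535) = 2.028 x 10^-5 M
[IO3^-] = 2.24 x 10^-4 × (213/535) = 8.918 x 10^-5 M
AgIO3(s) ⇌ Ag^+(aq) + IO3^-(aq), so Q = [Ag^+][IO3^-]
Q = (2.028 x 10^-5)(8.918 × 10^-5) = 1.81 × 10^-9
Q < Ksp, so no precipitate of AgIO3 forms.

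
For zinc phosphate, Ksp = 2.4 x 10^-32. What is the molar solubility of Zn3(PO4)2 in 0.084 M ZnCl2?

3.2 x 10^-15 M

Zn3(PO4)2(s) ⇌ 3 Zn^2+ + 2 PO4^3-
Ksp = [Zn^2+]^3[PO4^3-]^2
Let s = moles of Zn3(PO4)2 that dissolve per litre. [Zn^2+] = 0.084 + 3s ≈ 0.084, [PO4^3-] = 2s (common-ion effect: Zn^2+ is already 0.084 M).
Ksp ≈ (0.084)^3 × (2s)^2
s = 3.2 × 10^-15 M
Check: 3s = 9.5 x 10^-15 ≪ 0.084, so the approximation is valid.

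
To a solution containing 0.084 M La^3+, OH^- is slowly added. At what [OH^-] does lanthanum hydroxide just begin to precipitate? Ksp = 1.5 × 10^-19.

La(OH)3(s) ⇌ La^3+ + 3 OH^-
Ksp = [La^3+][OH^-]^3
Precipitation begins when Q = Ksp. With [La^3+] = 0.084 M:
1.5 × 10^-19 = (0.084) × [OH^-]^3
[OH^-] = (1.5 × 10^-19 / 8.4 × 10^-2)^(1/3) = 1.2 × 10^-6 M

1.2 × 10^-6 M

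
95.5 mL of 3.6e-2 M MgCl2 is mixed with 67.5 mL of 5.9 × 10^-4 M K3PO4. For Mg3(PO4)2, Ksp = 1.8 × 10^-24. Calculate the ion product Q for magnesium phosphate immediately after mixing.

Total volume = 95.5 + 67.5 = 163 mL.
[Mg^2+] = 3.6 × 10^-2 × (95.5/163) = 2.11 x 10^-2 M
[PO4^3-] = 5.9 x 10^-4 × (67.5/163) = 2.44 × 10^-4 M
Mg3(PO4)2(s) ⇌ 3 Mg^2+ + 2 PO4^3-, so Q = [Mg^2+]^3[PO4^3-]^2
Q = (2.11 × 10^-2)^3(2.44 × 10^-4)^2 = 5.6 x 10^-13
Q > Ksp, so Mg3(PO4)2 will precipitate.

Q ≈ 5.6 x 10^-13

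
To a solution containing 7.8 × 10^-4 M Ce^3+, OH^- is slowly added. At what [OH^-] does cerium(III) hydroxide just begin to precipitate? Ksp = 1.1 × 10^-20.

Ce(OH)3(s) ⇌ Ce^3+ + 3 OH^-
Ksp = [Ce^3+][OH^-]^3
Precipitation begins when Q = Ksp. With [Ce^3+] = 7.8 × 10^-4 M:
1.1 × 10^-20 = (7.8 × 10^-4) × [OH^-]^3
[OH^-] = (1.1 × 10^-20 / 7.8 × 10^-4)^(1/3) = 2.4 × 10^-6 M

2.4e-6 M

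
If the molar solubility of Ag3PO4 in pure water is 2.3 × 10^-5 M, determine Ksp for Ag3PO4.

Ag3PO4(s) ⇌ 3 Ag^+(aq) + PO4^3-(aq)
With molar solubility s: [Ag^+] = 3s, [PO4^3-] = s.
Ksp = [Ag^+]^3[PO4^3-]
Substituting: Ksp = (3s)^3s = 27s^4
Ksp = 27 × (2.3 x 10^-5)^4 = 7.6 x 10^-18

Ksp ≈ 7.6e-18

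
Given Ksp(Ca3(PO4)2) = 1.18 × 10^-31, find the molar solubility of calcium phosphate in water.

Ca3(PO4)2(s) ⇌ 3 Ca^2+ + 2 PO4^3-
Ksp = [Ca^2+]^3[PO4^3-]^2
If s mol/L of Ca3(PO4)2 dissolves, [Ca^2+] = 3s and [PO4^3-] = 2s.
Ksp = (3s)^3(2s)^2 = 108s^5
s = (1.18 × 10^-31 / 108)^(1/5) = 2.56 x 10^-7 M

s ≈ 2.56 × 10^-7 M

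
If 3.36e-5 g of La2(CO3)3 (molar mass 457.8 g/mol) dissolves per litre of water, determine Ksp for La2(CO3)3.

Molar solubility s = (3.36 × 10^-5 g/L) / (457.8 g/mol) = 7.339 x 10^-8 M.
La2(CO3)3(s) ⇌ 2 La^3+(aq) + 3 CO3^2-(aq)
If s mol/L of La2(CO3)3 dissolves, [La^3+] = 2s and [CO3^2-] = 3s.
Ksp = [La^3+]^2[CO3^2-]^3
Ksp = (2s)^2(3s)^3 = 108s^5
Ksp = 108 × (7.339 x 10^-8)^5 = 2.30 x 10^-34

Ksp = 2.30e-34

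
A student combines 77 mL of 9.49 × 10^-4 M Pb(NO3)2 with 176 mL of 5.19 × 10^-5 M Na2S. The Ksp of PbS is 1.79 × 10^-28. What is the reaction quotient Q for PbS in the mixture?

Total volume = 77 + 176 = 253 mL.
[Pb^2+] = 9.49 x 10^-4 × (77/253) = 2.888 x 10^-4 M
[S^2-] = 5.19 × 10^-5 × (176/253) = 3.610 x 10^-5 M
PbS(s) <=> Pb^2+(aq) + S^2-(aq), so Q = [Pb^2+][S^2-]
Q = (2.888 × 10^-4)(3.610 × 10^-5) = 1.04 x 10^-8
Q > Ksp, so PbS will precipitate.

1.04 × 10^-8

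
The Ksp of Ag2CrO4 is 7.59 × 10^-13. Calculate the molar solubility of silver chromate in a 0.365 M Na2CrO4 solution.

Ag2CrO4(s) ⇌ 2 Ag^+ + CrO4^2-
Ksp = [Ag^+]^2[CrO4^2-]
Let s be the molar solubility in this solution. [Ag^+] = 2s, [CrO4^2-] = 0.365 + s ≈ 0.365 (Ksp is small, so little additional dissolves).
Ksp ≈ (2s)^2 × 0.365
s = 7.21 × 10^-7 M
Check: s = 7.2 × 10^-7 ≪ 0.365, so the approximation is valid.

s ≈ 7.21e-7 M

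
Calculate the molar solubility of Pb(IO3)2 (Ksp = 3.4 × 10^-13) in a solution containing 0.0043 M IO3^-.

1.8 x 10^-8 M

Pb(IO3)2(s) ⇌ Pb^2+ + 2 IO3^-
Ksp = [Pb^2+][IO3^-]^2
If s mol/L dissolves here, [Pb^2+] = s, [IO3^-] = 0.0043 + 2s ≈ 0.0043 (Ksp is small, so little additional dissolves).
Ksp ≈ s × (0.0043)^2
s = 1.8 × 10^-8 M
Check: 2s = 3.7 × 10^-8 ≪ 0.0043, so the approximation is valid.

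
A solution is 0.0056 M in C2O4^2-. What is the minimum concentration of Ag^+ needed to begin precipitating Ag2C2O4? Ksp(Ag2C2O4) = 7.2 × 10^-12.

3.6e-5 M

Ag2C2O4(s) <=> 2 Ag^+ + C2O4^2-
Ksp = [Ag^+]^2[C2O4^2-]
Precipitation begins when Q = Ksp. With [C2O4^2-] = 0.0056 M:
7.2 × 10^-12 = (0.0056) × [Ag^+]^2
[Ag^+] = (7.2 × 10^-12 / 5.6 × 10^-3)^(1/2) = 3.6 x 10^-5 M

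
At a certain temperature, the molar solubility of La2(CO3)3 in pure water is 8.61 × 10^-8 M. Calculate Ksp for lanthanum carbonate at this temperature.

La2(CO3)3(s) ⇌ 2 La^3+(aq) + 3 CO3^2-(aq)
With molar solubility s: [La^3+] = 2s, [CO3^2-] = 3s.
Ksp = [La^3+]^2[CO3^2-]^3
Ksp = (2s)^2(3s)^3 = 108s^5
Ksp = 108 × (8.61 x 10^-8)^5 = 5.11 x 10^-34

5.11e-34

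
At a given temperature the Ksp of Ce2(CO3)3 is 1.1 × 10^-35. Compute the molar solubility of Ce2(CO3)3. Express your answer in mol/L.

Ce2(CO3)3(s) ⇌ 2 Ce^3+ + 3 CO3^2-
Ksp = [Ce^3+]^2[CO3^2-]^3
With molar solubility s: [Ce^3+] = 2s, [CO3^2-] = 3s.
Ksp = (2s)^2(3s)^3 = 108s^5
s = (1.1 × 10^-35 / 108)^(1/5) = 4.0 x 10^-8 M

4.0e-8 M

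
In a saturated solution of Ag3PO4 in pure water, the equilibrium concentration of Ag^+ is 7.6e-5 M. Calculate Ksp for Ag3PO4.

Ag3PO4(s) ⇌ 3 Ag^+ + PO4^3-
Stoichiometry gives [PO4^3-] = (1/3)[Ag^+] = 2.53 × 10^-5 M.
Ksp = [Ag^+]^3[PO4^3-]
Ksp = (7.6 × 10^-5)^3 × 2.53 × 10^-5 = 1.1 × 10^-17

1.1e-17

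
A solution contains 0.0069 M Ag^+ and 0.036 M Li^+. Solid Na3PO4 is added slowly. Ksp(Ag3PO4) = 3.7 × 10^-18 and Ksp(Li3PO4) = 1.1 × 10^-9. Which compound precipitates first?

Ag3PO4

Each salt begins to precipitate when Q = Ksp, i.e. when [PO4^3-] reaches its threshold.
For Ag3PO4: 3.7 × 10^-18 = (0.0069)^3 × [PO4^3-]  ⇒  [PO4^3-] = 1.1 x 10^-11 M.
For Li3PO4: 1.1 × 10^-9 = (0.036)^3 × [PO4^3-]  ⇒  [PO4^3-] = 2.4 × 10^-5 M.
The salt with the lower threshold [PO4^3-] precipitates first: Ag3PO4.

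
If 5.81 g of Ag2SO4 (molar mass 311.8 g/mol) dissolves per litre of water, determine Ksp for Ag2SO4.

2.59 × 10^-5

Molar solubility s = (5.81 g/L) / (311.8 g/mol) = 1.863 x 10^-2 M.
Ag2SO4(s) ⇌ 2 Ag^+(aq) + SO4^2-(aq)
With molar solubility s: [Ag^+] = 2s, [SO4^2-] = s.
Ksp = [Ag^+]^2[SO4^2-]
Ksp = (2s)^2s = 4s^3
Ksp = 4 × (1.863 × 10^-2)^3 = 2.59 × 10^-5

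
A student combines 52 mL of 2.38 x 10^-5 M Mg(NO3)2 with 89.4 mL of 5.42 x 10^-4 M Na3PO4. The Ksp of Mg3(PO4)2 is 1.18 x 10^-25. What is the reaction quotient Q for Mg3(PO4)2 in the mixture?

Q = 7.87e-23

Total volume = 52 + 89.4 = 141.4 mL.
[Mg^2+] = 2.38 × 10^-5 × (52/141.4) = 8.752 x 10^-6 M
[PO4^3-] = 5.42 x 10^-4 × (89.4/141.4) = 3.427 x 10^-4 M
Mg3(PO4)2(s) <=> 3 Mg^2+ + 2 PO4^3-, so Q = [Mg^2+]^3[PO4^3-]^2
Q = (8.752 × 10^-6)^3(3.427 × 10^-4)^2 = 7.87 x 10^-23
Q > Ksp, so Mg3(PO4)2 will precipitate.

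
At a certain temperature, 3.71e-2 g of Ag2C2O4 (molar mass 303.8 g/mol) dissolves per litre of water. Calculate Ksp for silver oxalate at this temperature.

7.28 x 10^-12

Molar solubility s = (3.71 × 10^-2 g/L) / (303.8 g/mol) = 1.221 × 10^-4 M.
Ag2C2O4(s) ⇌ 2 Ag^+ + C2O4^2-
If s mol/L of Ag2C2O4 dissolves, [Ag^+] = 2s and [C2O4^2-] = s.
Ksp = [Ag^+]^2[C2O4^2-]
Substituting: Ksp = (2s)^2s = 4s^3
Ksp = 4 × (1.221 x 10^-4)^3 = 7.28 × 10^-12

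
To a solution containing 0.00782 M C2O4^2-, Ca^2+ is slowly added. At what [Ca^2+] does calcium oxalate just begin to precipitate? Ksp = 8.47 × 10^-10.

CaC2O4(s) ⇌ Ca^2+ + C2O4^2-
Ksp = [Ca^2+][C2O4^2-]
Precipitation begins when Q = Ksp. With [C2O4^2-] = 0.00782 M:
8.47 × 10^-10 = (0.00782) × [Ca^2+]
[Ca^2+] = (8.47 × 10^-10 / 7.82 × 10^-3) = 1.08 × 10^-7 M

1.08 × 10^-7 M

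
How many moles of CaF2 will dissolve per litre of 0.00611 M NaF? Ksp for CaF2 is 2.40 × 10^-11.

s = 6.43 × 10^-7 M

CaF2(s) ⇌ Ca^2+(aq) + 2 F^-(aq)
Ksp = [Ca^2+][F^-]^2
If s mol/L dissolves here, [Ca^2+] = s, [F^-] = 0.00611 + 2s ≈ 0.00611 (common-ion effect: F^- is already 0.00611 M).
Ksp ≈ s × (0.00611)^2
s = 6.43 × 10^-7 M
Check: 2s = 1.3 x 10^-6 ≪ 0.00611, so the approximation is valid.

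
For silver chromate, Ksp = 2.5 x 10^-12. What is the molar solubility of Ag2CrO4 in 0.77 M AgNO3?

4.2 × 10^-12 M

Ag2CrO4(s) ⇌ 2 Ag^+ + CrO4^2-
Ksp = [Ag^+]^2[CrO4^2-]
Let s = moles of Ag2CrO4 that dissolve per litre. [Ag^+] = 0.77 + 2s ≈ 0.77, [CrO4^2-] = s (Ksp is small, so little additional dissolves).
Ksp ≈ (0.77)^2 × s
s = 4.2 × 10^-12 M
Check: 2s = 8.4 x 10^-12 ≪ 0.77, so the approximation is valid.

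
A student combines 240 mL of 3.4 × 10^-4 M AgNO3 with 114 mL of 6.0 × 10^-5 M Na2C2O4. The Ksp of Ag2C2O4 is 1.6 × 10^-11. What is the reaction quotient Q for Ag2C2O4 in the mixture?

Total volume = 240 + 114 = 354 mL.
[Ag^+] = 3.4 × 10^-4 × (240/354) = 2.31 × 10^-4 M
[C2O4^2-] = 6.0 × 10^-5 × (114/354) = 1.93 x 10^-5 M
Ag2C2O4(s) <=> 2 Ag^+ + C2O4^2-, so Q = [Ag^+]^2[C2O4^2-]
Q = (2.31 x 10^-4)^2(1.93 × 10^-5) = 1.0 x 10^-12
Q < Ksp, so no precipitate of Ag2C2O4 forms.

1.0e-12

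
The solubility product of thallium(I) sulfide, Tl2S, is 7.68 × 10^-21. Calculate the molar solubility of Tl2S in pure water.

s ≈ 1.24 × 10^-7 M

Tl2S(s) <=> 2 Tl^+ + S^2-
Ksp = [Tl^+]^2[S^2-]
If s mol/L of Tl2S dissolves, [Tl^+] = 2s and [S^2-] = s.
Substituting: Ksp = (2s)^2s = 4s^3
s^3 = 7.68 × 10^-21 / 4, so s = 1.24 x 10^-7 M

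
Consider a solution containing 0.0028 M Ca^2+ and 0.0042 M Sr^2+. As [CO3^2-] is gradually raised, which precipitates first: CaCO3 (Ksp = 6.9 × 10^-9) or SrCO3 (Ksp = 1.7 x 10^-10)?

SrCO3

Precipitation of each salt starts when its ion product equals its Ksp.
For CaCO3: 6.9 × 10^-9 = 0.0028 × [CO3^2-]  ⇒  [CO3^2-] = 2.5 × 10^-6 M.
For SrCO3: 1.7 x 10^-10 = 0.0042 × [CO3^2-]  ⇒  [CO3^2-] = 4.0 × 10^-8 M.
The salt with the lower threshold [CO3^2-] precipitates first: SrCO3.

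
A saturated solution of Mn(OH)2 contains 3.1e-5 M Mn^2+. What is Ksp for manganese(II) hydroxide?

Mn(OH)2(s) <=> Mn^2+ + 2 OH^-
Stoichiometry gives [OH^-] = (2/1)[Mn^2+] = 6.20 × 10^-5 M.
Ksp = [Mn^2+][OH^-]^2
Ksp = 3.1 x 10^-5 × (6.20 × 10^-5)^2 = 1.2 × 10^-13

Ksp ≈ 1.2 × 10^-13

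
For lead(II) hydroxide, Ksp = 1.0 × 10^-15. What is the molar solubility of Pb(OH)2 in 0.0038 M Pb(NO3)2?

Pb(OH)2(s) <=> Pb^2+ + 2 OH^-
Ksp = [Pb^2+][OH^-]^2
Let s be the molar solubility in this solution. [Pb^2+] = 0.0038 + s ≈ 0.0038, [OH^-] = 2s (since Pb^2+ from Pb(NO3)2 dominates).
Ksp ≈ 0.0038 × (2s)^2
s = 2.6 × 10^-7 M
Check: s = 2.6 x 10^-7 ≪ 0.0038, so the approximation is valid.

2.6 × 10^-7 M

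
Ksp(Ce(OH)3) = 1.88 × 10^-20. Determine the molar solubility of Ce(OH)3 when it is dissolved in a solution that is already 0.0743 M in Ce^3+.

Ce(OH)3(s) <=> Ce^3+(aq) + 3 OH^-(aq)
Ksp = [Ce^3+][OH^-]^3
If s mol/L dissolves here, [Ce^3+] = 0.0743 + s ≈ 0.0743, [OH^-] = 3s (since the Ce^3+ already present dominates).
Ksp ≈ 0.0743 × (3s)^3
s = 2.11 x 10^-7 M
Check: s = 2.1 × 10^-7 ≪ 0.0743, so the approximation is valid.

s ≈ 2.11 × 10^-7 M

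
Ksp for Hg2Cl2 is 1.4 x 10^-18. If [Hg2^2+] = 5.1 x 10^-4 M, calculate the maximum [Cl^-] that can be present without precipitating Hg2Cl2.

5.2e-8 M

Hg2Cl2(s) ⇌ Hg2^2+(aq) + 2 Cl^-(aq)
Ksp = [Hg2^2+][Cl^-]^2
Precipitation begins when Q = Ksp. With [Hg2^2+] = 5.1 x 10^-4 M:
1.4 x 10^-18 = (5.1 x 10^-4) × [Cl^-]^2
[Cl^-] = (1.4 x 10^-18 / 5.1 × 10^-4)^(1/2) = 5.2 x 10^-8 M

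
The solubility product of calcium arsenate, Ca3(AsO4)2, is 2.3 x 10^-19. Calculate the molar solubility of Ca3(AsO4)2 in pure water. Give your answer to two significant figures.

7.3e-5 M

Ca3(AsO4)2(s) ⇌ 3 Ca^2+(aq) + 2 AsO4^3-(aq)
Ksp = [Ca^2+]^3[AsO4^3-]^2
For each mole of Ca3(AsO4)2 that dissolves: [Ca^2+] = 3s, [AsO4^3-] = 2s.
Ksp = (3s)^3(2s)^2 = 108s^5
s^5 = 2.3 x 10^-19 / 108, so s = 7.3 × 10^-5 M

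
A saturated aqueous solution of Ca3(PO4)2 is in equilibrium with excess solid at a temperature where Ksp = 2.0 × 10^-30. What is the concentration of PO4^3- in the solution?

Ca3(PO4)2(s) ⇌ 3 Ca^2+(aq) + 2 PO4^3-(aq)
Ksp = [Ca^2+]^3[PO4^3-]^2
If s mol/L of Ca3(PO4)2 dissolves, [Ca^2+] = 3s and [PO4^3-] = 2s.
So Ksp = (3s)^3 × (2s)^2 = 108s^5
s = (2.0 × 10^-30 / 108)^(1/5) = 4.50 × 10^-7 M
[PO4^3-] = 2s = 9.0 × 10^-7 M

9.0 × 10^-7 M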